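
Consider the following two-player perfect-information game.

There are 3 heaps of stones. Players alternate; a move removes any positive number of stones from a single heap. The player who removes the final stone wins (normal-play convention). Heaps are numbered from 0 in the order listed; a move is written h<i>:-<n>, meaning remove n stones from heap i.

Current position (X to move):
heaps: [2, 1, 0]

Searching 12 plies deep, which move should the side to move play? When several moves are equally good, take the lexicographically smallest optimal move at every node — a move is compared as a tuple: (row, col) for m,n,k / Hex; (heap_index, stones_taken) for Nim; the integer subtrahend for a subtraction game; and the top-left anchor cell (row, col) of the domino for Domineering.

ply 1, X at (2,1,0) | h0:-1=+1→(1,1,0)*; h0:-2=-1→(0,1,0); h1:-1=-1→(2,0,0)
ply 2, O at (1,1,0) | h0:-1=-1→(0,1,0)*; h1:-1=-1→(1,0,0)
ply 3, X at (0,1,0) | h1:-1=+1→(0,0,0)*
ply 4: (0,0,0) is terminal -1 (O); from (2,1,0) depth 12

X's best at [(2,1,0)]: h0:-1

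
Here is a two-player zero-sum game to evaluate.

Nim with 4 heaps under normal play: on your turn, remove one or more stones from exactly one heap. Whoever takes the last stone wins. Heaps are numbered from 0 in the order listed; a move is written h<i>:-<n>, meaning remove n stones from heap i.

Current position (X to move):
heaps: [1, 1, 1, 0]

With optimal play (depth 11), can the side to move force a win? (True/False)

X winning at [(1,1,1,0)]: True

p1 X@[(1,1,1,0)]: h0:-1[(0,1,1,0)]+1* h1:-1[(1,0,1,0)]+1 h2:-1[(1,1,0,0)]+1
p2 O@[(0,1,1,0)]: h1:-1[(0,0,1,0)]-1* h2:-1[(0,1,0,0)]-1
p3 X@[(0,0,1,0)]: h2:-1[(0,0,0,0)]+1*
p4 O@[(0,0,0,0)] terminal -1; root [(1,1,1,0)] d11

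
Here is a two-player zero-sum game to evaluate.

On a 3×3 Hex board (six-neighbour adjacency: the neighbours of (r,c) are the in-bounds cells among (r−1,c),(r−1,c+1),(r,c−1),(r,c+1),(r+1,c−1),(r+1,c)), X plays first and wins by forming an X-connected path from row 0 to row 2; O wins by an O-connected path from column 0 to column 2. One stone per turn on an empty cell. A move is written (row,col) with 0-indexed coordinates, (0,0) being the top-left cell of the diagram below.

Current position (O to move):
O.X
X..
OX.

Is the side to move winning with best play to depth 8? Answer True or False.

O winning at [O.X/X../OX.]: False

[O.X/X../OX.] O move#1: (0,1):-1/OOX/X../OX.*, (1,1):-1/O.X/XO./OX., (1,2):-1/O.X/X.O/OX., (2,2):-1/O.X/X../OXO
[OOX/X../OX.] X move#2: (1,1):+1/OOX/XX./OX.*, (1,2):+1/OOX/X.X/OX., (2,2):+1/OOX/X../OXX
[OOX/XX./OX.] end (terminal -1, O#3); searched O.X/X../OX. to 8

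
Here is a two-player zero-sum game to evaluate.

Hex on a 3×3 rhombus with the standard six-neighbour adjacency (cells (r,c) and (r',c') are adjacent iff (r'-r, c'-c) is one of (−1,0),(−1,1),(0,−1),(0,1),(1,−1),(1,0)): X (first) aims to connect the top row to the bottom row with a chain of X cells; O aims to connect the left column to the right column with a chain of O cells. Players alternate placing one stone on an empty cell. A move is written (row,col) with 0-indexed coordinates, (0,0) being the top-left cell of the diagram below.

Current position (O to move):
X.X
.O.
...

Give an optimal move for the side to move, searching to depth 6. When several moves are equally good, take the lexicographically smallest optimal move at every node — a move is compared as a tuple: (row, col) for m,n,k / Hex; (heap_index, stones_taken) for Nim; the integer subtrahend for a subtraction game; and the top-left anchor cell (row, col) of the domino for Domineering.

O's best at [X.X/.O./...]: (1,2)

p1 O@[X.X/.O./...]: (0,1)[XOX/.O./...]-1 (1,0)[X.X/OO./...]-1 (1,2)[X.X/.OO/...]+1* (2,0)[X.X/.O./O..]-1 (2,1)[X.X/.O./.O.]+1 (2,2)[X.X/.O./..O]+1
p2 X@[X.X/.OO/...]: (0,1)[XXX/.OO/...]-1* (1,0)[X.X/XOO/...]-1 (2,0)[X.X/.OO/X..]-1 (2,1)[X.X/.OO/.X.]-1 (2,2)[X.X/.OO/..X]-1
p3 O@[XXX/.OO/...]: (1,0)[XXX/OOO/...]+1* (2,0)[XXX/.OO/O..]+1 (2,1)[XXX/.OO/.O.]+1 (2,2)[XXX/.OO/..O]+1
p4 X@[XXX/OOO/...] terminal -1; root [X.X/.O./...] d6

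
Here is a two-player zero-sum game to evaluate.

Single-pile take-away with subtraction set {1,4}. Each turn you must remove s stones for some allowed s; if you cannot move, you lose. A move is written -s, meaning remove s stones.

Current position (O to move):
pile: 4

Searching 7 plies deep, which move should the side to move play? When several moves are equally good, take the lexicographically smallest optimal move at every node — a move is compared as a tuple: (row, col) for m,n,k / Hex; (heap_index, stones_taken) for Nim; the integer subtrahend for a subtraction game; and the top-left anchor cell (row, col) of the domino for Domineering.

O's best at [4]: -4

ply 1, O at 4 | -1=-1→3; -4=+1→0*
ply 2: 0 is terminal -1 (X); from 4 depth 7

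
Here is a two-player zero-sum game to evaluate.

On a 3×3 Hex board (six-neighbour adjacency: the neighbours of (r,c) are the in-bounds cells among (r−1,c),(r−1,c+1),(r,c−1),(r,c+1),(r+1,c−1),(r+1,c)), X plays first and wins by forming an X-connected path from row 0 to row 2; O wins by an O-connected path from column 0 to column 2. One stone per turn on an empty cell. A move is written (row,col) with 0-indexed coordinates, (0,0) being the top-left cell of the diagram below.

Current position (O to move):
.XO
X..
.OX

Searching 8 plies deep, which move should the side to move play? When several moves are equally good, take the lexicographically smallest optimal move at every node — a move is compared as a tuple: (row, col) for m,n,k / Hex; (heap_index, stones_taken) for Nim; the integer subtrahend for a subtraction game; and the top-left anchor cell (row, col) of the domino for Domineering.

[.XO/X../.OX] O move#1: (0,0):-1/OXO/X../.OX, (1,1):-1/.XO/XO./.OX, (1,2):-1/.XO/X.O/.OX, (2,0):+1/.XO/X../OOX*
[.XO/X../OOX] X move#2: (0,0):-1/XXO/X../OOX*, (1,1):-1/.XO/XX./OOX, (1,2):-1/.XO/X.X/OOX
[XXO/X../OOX] O move#3: (1,1):+1/XXO/XO./OOX*, (1,2):+1/XXO/X.O/OOX
[XXO/XO./OOX] end (terminal -1, X#4); searched .XO/X../.OX to 8

O's best at [.XO/X../.OX]: (2,0)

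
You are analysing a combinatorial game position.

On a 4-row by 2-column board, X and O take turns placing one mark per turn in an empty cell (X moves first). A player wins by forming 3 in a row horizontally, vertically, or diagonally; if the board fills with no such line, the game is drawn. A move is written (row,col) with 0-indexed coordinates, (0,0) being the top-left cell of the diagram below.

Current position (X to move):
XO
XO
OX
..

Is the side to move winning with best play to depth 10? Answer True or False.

X winning at [XO/XO/OX/..]: False

[XO/XO/OX/..] X move#1: (3,0):+0/XO/XO/OX/X.*, (3,1):+0/XO/XO/OX/.X
[XO/XO/OX/X.] O move#2: (3,1):+0/XO/XO/OX/XO*
[XO/XO/OX/XO] end (terminal +0, X#3); searched XO/XO/OX/.. to 10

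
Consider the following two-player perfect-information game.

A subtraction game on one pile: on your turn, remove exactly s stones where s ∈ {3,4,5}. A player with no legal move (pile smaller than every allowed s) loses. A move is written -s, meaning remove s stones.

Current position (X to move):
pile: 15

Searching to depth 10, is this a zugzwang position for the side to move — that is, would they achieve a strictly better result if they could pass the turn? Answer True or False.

ply 1, X at 15 | -3=-1→12; -4=-1→11; -5=+1→10*
ply 2, O at 10 | -3=-1→7*; -4=-1→6; -5=-1→5
ply 3, X at 7 | -3=-1→4; -4=-1→3; -5=+1→2*
ply 4: 2 is terminal -1 (O); from 15 depth 10
suppose X passes — search the same position with O to move:
pass> ply 1, O at 15 | -3=-1→12; -4=-1→11; -5=+1→10*
pass> ply 2, X at 10 | -3=-1→7*; -4=-1→6; -5=-1→5
pass> ply 3, O at 7 | -3=-1→4; -4=-1→3; -5=+1→2*
pass> ply 4: 2 is terminal -1 (X); from 15 depth 10
for X: play +1, pass -1

zugzwang(15, X) = False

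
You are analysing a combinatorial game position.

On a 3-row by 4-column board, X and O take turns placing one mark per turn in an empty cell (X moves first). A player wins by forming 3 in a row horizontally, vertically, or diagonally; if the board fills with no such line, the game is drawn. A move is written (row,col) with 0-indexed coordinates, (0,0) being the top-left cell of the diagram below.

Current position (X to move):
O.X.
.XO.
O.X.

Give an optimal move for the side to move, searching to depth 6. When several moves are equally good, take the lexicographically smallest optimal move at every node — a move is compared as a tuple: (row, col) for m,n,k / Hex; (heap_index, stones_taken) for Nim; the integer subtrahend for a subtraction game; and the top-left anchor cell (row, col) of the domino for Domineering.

X's best at [O.X./.XO./O.X.]: (1,0)

[O.X./.XO./O.X.] X move#1: (0,1):-1/OXX./.XO./O.X., (0,3):-1/O.XX/.XO./O.X., (1,0):+0/O.X./XXO./O.X.*, (1,3):-1/O.X./.XOX/O.X., (2,1):-1/O.X./.XO./OXX., (2,3):-1/O.X./.XO./O.XX
[O.X./XXO./O.X.] O move#2: (0,1):+0/OOX./XXO./O.X.*, (0,3):-1/O.XO/XXO./O.X., (1,3):-1/O.X./XXOO/O.X., (2,1):+0/O.X./XXO./OOX., (2,3):-1/O.X./XXO./O.XO
[OOX./XXO./O.X.] X move#3: (0,3):-1/OOXX/XXO./O.X., (1,3):-1/OOX./XXOX/O.X., (2,1):-1/OOX./XXO./OXX., (2,3):+0/OOX./XXO./O.XX*
[OOX./XXO./O.XX] O move#4: (0,3):-1/OOXO/XXO./O.XX, (1,3):-1/OOX./XXOO/O.XX, (2,1):+0/OOX./XXO./OOXX*
[OOX./XXO./OOXX] X move#5: (0,3):+0/OOXX/XXO./OOXX*, (1,3):-1/OOX./XXOX/OOXX
[OOXX/XXO./OOXX] O move#6: (1,3):+0/OOXX/XXOO/OOXX*
[OOXX/XXOO/OOXX] end (terminal +0, X#7); searched O.X./.XO./O.X. to 6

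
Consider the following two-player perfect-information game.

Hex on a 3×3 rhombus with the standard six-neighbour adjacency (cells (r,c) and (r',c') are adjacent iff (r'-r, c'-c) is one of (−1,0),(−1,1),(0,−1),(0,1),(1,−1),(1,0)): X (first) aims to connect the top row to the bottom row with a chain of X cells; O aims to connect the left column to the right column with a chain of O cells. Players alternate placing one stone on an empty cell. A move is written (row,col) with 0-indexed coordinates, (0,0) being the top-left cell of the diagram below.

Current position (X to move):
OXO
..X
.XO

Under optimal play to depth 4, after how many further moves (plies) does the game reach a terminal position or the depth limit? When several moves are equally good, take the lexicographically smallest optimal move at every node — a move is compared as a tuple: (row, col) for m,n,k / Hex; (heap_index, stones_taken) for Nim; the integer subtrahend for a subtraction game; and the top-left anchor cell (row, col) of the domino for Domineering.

PV length from [OXO/..X/.XO]: 3 plies

ply 1, X at OXO/..X/.XO | (1,0)=+1→OXO/X.X/.XO*; (1,1)=+1→OXO/.XX/.XO; (2,0)=+1→OXO/..X/XXO
ply 2, O at OXO/X.X/.XO | (1,1)=-1→OXO/XOX/.XO*; (2,0)=-1→OXO/X.X/OXO
ply 3, X at OXO/XOX/.XO | (2,0)=+1→OXO/XOX/XXO*
ply 4: OXO/XOX/XXO is terminal -1 (O); from OXO/..X/.XO depth 4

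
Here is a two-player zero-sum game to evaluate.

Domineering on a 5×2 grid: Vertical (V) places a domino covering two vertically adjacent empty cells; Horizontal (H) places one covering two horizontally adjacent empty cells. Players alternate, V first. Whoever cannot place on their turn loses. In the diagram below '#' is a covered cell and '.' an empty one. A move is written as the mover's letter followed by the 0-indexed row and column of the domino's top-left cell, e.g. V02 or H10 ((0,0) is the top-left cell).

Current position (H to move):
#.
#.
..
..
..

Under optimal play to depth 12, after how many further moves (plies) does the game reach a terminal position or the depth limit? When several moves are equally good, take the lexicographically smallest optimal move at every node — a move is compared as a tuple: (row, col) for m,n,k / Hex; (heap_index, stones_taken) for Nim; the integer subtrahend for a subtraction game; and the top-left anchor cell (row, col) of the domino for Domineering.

PV length from [#./#./../../..]: 3 plies

ply 1, H at #./#./../../.. | H20=-1→#./#./##/../..; H30=+1→#./#./../##/..*; H40=-1→#./#./../../##
ply 2, V at #./#./../##/.. | V01=-1→##/##/../##/..*; V11=-1→#./##/.#/##/..
ply 3, H at ##/##/../##/.. | H20=+1→##/##/##/##/..*; H40=+1→##/##/../##/##
ply 4: ##/##/##/##/.. is terminal -1 (V); from #./#./../../.. depth 12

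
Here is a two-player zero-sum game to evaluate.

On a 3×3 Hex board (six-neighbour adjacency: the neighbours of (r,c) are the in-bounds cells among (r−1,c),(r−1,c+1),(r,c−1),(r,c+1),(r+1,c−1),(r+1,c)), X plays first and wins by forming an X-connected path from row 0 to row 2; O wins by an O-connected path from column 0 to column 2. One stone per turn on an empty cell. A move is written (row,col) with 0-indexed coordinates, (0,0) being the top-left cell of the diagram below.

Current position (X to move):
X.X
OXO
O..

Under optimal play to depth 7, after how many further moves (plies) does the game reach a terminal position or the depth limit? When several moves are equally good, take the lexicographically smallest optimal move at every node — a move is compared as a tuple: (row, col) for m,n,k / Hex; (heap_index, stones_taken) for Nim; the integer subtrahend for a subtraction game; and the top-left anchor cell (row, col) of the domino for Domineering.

PV length from [X.X/OXO/O..]: 1 ply

p1 X@[X.X/OXO/O..]: (0,1)[XXX/OXO/O..]-1 (2,1)[X.X/OXO/OX.]+1* (2,2)[X.X/OXO/O.X]-1
p2 O@[X.X/OXO/OX.] terminal -1; root [X.X/OXO/O..] d7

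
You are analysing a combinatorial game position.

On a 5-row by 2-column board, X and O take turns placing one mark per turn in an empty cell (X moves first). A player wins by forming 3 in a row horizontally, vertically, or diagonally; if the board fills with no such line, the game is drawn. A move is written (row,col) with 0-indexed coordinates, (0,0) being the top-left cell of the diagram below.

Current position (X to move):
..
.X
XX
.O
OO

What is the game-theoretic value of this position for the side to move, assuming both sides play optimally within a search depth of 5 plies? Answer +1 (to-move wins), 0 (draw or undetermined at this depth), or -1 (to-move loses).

value(../.X/XX/.O/OO, X) = +1

p1 X@[../.X/XX/.O/OO]: (0,0)[X./.X/XX/.O/OO]+1* (0,1)[.X/.X/XX/.O/OO]+1 (1,0)[../XX/XX/.O/OO]+1 (3,0)[../.X/XX/XO/OO]+1
p2 O@[X./.X/XX/.O/OO]: (0,1)[XO/.X/XX/.O/OO]-1* (1,0)[X./OX/XX/.O/OO]-1 (3,0)[X./.X/XX/OO/OO]-1
p3 X@[XO/.X/XX/.O/OO]: (1,0)[XO/XX/XX/.O/OO]+1* (3,0)[XO/.X/XX/XO/OO]+0
p4 O@[XO/XX/XX/.O/OO] terminal -1; root [../.X/XX/.O/OO] d5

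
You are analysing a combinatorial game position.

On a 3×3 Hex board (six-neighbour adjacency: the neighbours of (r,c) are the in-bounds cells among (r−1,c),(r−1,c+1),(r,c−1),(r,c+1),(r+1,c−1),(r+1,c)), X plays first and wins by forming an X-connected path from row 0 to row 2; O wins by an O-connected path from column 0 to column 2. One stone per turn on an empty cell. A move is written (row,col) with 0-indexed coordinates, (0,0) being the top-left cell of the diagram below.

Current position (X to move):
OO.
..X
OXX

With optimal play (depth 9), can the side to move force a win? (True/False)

[OO./..X/OXX] X move#1: (0,2):+1/OOX/..X/OXX*, (1,0):-1/OO./X.X/OXX, (1,1):-1/OO./.XX/OXX
[OOX/..X/OXX] end (terminal -1, O#2); searched OO./..X/OXX to 9

X winning at [OO./..X/OXX]: True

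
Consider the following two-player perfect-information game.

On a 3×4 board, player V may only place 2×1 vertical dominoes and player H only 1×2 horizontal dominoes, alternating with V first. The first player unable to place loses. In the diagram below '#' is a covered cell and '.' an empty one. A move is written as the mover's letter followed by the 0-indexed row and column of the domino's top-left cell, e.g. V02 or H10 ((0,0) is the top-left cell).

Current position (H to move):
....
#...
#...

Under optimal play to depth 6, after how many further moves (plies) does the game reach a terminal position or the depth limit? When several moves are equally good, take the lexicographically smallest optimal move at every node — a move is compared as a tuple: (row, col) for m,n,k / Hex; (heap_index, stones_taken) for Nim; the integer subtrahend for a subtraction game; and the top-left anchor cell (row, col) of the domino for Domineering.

p1 H@[..../#.../#...]: H00[##../#.../#...]-1 H01[.##./#.../#...]-1 H02[..##/#.../#...]-1 H11[..../###./#...]+1* H12[..../#.##/#...]+1 H21[..../#.../###.]-1 H22[..../#.../#.##]-1
p2 V@[..../###./#...]: V03[...#/####/#...]-1* V13[..../####/#..#]-1
p3 H@[...#/####/#...]: H00[##.#/####/#...]+1* H01[.###/####/#...]+1 H21[...#/####/###.]+1 H22[...#/####/#.##]+1
p4 V@[##.#/####/#...] terminal -1; root [..../#.../#...] d6

PV length from [..../#.../#...]: 3 plies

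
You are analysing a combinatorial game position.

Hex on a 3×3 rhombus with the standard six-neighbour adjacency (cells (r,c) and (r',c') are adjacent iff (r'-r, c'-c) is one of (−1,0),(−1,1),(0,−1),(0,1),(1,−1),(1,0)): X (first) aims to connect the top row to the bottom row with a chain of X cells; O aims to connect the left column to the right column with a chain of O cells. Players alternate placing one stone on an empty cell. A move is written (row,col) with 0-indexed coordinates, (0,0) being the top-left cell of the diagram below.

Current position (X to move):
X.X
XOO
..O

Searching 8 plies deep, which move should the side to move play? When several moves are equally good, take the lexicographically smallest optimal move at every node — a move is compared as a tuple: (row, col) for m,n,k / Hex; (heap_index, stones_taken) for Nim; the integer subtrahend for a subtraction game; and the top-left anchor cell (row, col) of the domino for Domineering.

X's best at [X.X/XOO/..O]: (2,0)

[X.X/XOO/..O] X move#1: (0,1):-1/XXX/XOO/..O, (2,0):+1/X.X/XOO/X.O*, (2,1):-1/X.X/XOO/.XO
[X.X/XOO/X.O] end (terminal -1, O#2); searched X.X/XOO/..O to 8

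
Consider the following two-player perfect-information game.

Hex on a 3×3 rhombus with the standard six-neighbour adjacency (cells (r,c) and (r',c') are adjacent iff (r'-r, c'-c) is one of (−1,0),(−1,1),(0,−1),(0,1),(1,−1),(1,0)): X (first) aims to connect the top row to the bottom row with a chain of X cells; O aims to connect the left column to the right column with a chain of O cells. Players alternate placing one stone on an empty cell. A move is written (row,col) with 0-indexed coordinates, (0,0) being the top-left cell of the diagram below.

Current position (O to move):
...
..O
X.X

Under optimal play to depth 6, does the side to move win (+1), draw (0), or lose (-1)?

value(.../..O/X.X, O) = +1

[.../..O/X.X] O move#1: (0,0):-1/O../..O/X.X, (0,1):+1/.O./..O/X.X*, (0,2):-1/..O/..O/X.X, (1,0):-1/.../O.O/X.X, (1,1):-1/.../.OO/X.X, (2,1):-1/.../..O/XOX
[.O./..O/X.X] X move#2: (0,0):-1/XO./..O/X.X*, (0,2):-1/.OX/..O/X.X, (1,0):-1/.O./X.O/X.X, (1,1):-1/.O./.XO/X.X, (2,1):-1/.O./..O/XXX
[XO./..O/X.X] O move#3: (0,2):-1/XOO/..O/X.X, (1,0):+1/XO./O.O/X.X*, (1,1):-1/XO./.OO/X.X, (2,1):-1/XO./..O/XOX
[XO./O.O/X.X] X move#4: (0,2):-1/XOX/O.O/X.X*, (1,1):-1/XO./OXO/X.X, (2,1):-1/XO./O.O/XXX
[XOX/O.O/X.X] O move#5: (1,1):+1/XOX/OOO/X.X*, (2,1):-1/XOX/O.O/XOX
[XOX/OOO/X.X] end (terminal -1, X#6); searched .../..O/X.X to 6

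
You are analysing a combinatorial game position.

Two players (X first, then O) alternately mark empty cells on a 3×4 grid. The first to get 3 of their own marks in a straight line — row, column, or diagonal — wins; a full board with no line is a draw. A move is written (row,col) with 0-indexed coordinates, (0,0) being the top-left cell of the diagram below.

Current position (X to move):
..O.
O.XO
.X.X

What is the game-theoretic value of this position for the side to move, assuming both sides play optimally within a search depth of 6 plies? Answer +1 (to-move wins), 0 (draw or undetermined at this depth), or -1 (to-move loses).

value(..O./O.XO/.X.X, X) = +1

p1 X@[..O./O.XO/.X.X]: (0,0)[X.O./O.XO/.X.X]+1* (0,1)[.XO./O.XO/.X.X]+1 (0,3)[..OX/O.XO/.X.X]+1 (1,1)[..O./OXXO/.X.X]+1 (2,0)[..O./O.XO/XX.X]+1 (2,2)[..O./O.XO/.XXX]+1
p2 O@[X.O./O.XO/.X.X]: (0,1)[XOO./O.XO/.X.X]-1* (0,3)[X.OO/O.XO/.X.X]-1 (1,1)[X.O./OOXO/.X.X]-1 (2,0)[X.O./O.XO/OX.X]-1 (2,2)[X.O./O.XO/.XOX]-1
p3 X@[XOO./O.XO/.X.X]: (0,3)[XOOX/O.XO/.X.X]+1* (1,1)[XOO./OXXO/.X.X]-1 (2,0)[XOO./O.XO/XX.X]-1 (2,2)[XOO./O.XO/.XXX]+1
p4 O@[XOOX/O.XO/.X.X] terminal -1; root [..O./O.XO/.X.X] d6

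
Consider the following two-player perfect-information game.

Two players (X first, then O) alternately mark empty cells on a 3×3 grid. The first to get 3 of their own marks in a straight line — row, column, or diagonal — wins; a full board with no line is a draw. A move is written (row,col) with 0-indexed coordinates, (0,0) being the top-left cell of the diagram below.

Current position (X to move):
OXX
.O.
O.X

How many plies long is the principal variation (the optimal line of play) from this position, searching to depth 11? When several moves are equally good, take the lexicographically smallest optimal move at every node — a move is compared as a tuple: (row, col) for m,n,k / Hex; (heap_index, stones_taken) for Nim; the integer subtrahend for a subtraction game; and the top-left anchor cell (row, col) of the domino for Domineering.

p1 X@[OXX/.O./O.X]: (1,0)[OXX/XO./O.X]+0 (1,2)[OXX/.OX/O.X]+1* (2,1)[OXX/.O./OXX]-1
p2 O@[OXX/.OX/O.X] terminal -1; root [OXX/.O./O.X] d11

PV length from [OXX/.O./O.X]: 1 ply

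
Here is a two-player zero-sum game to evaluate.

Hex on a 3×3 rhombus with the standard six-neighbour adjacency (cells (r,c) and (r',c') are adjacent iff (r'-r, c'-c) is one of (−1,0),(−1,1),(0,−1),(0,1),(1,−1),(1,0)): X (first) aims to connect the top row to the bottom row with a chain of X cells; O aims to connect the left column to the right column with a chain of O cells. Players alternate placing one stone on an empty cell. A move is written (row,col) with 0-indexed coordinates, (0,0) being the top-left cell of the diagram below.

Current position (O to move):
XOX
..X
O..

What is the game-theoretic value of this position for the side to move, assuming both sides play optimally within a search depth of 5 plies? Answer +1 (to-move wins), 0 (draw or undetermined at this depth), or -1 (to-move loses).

p1 O@[XOX/..X/O..]: (1,0)[XOX/O.X/O..]-1* (1,1)[XOX/.OX/O..]-1 (2,1)[XOX/..X/OO.]-1 (2,2)[XOX/..X/O.O]-1
p2 X@[XOX/O.X/O..]: (1,1)[XOX/OXX/O..]+1* (2,1)[XOX/O.X/OX.]+1 (2,2)[XOX/O.X/O.X]+1
p3 O@[XOX/OXX/O..]: (2,1)[XOX/OXX/OO.]-1* (2,2)[XOX/OXX/O.O]-1
p4 X@[XOX/OXX/OO.]: (2,2)[XOX/OXX/OOX]+1*
p5 O@[XOX/OXX/OOX] terminal -1; root [XOX/..X/O..] d5

value(XOX/..X/O.., O) = -1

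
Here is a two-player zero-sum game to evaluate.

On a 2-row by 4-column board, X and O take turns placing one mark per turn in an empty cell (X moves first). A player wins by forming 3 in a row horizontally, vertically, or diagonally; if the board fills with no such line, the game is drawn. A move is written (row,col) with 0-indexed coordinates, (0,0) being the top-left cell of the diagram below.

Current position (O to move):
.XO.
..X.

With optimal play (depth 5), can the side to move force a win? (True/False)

ply 1, O at .XO./..X. | (0,0)=-1→OXO./..X.; (0,3)=-1→.XOO/..X.; (1,0)=+0→.XO./O.X.*; (1,1)=+0→.XO./.OX.; (1,3)=+0→.XO./..XO
ply 2, X at .XO./O.X. | (0,0)=+0→XXO./O.X.*; (0,3)=+0→.XOX/O.X.; (1,1)=+0→.XO./OXX.; (1,3)=+0→.XO./O.XX
ply 3, O at XXO./O.X. | (0,3)=+0→XXOO/O.X.*; (1,1)=+0→XXO./OOX.; (1,3)=+0→XXO./O.XO
ply 4, X at XXOO/O.X. | (1,1)=+0→XXOO/OXX.*; (1,3)=+0→XXOO/O.XX
ply 5, O at XXOO/OXX. | (1,3)=+0→XXOO/OXXO*
ply 6: XXOO/OXXO is terminal +0 (X); from .XO./..X. depth 5

O winning at [.XO./..X.]: False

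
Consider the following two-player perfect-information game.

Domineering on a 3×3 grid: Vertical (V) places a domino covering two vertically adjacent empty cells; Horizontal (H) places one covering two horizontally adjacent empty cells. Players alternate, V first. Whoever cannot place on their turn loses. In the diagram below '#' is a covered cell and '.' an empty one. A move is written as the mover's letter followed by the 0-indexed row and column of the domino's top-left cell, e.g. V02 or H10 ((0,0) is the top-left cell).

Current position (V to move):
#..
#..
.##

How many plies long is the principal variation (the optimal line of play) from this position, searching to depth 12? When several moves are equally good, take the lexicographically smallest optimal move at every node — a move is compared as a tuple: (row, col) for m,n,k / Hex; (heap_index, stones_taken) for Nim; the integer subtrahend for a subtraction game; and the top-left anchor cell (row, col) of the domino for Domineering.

p1 V@[#../#../.##]: V01[##./##./.##]+1* V02[#.#/#.#/.##]+1
p2 H@[##./##./.##] terminal -1; root [#../#../.##] d12

PV length from [#../#../.##]: 1 ply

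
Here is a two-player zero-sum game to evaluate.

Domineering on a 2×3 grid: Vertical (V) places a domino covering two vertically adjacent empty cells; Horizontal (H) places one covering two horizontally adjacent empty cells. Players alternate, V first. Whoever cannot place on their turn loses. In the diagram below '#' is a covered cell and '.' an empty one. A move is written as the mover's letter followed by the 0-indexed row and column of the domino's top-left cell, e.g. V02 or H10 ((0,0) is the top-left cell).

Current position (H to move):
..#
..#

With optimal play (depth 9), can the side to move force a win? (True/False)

H winning at [..#/..#]: True

p1 H@[..#/..#]: H00[###/..#]+1* H10[..#/###]+1
p2 V@[###/..#] terminal -1; root [..#/..#] d9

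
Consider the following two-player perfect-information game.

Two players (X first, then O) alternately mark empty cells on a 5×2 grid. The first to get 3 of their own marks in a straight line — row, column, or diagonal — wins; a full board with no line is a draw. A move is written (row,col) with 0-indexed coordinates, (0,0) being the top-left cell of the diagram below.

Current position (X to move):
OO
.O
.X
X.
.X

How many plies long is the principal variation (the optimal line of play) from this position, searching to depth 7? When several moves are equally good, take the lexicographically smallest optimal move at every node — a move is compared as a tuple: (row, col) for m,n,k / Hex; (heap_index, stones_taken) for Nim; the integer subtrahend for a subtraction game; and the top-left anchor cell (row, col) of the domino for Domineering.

PV length from [OO/.O/.X/X./.X]: 3 plies

p1 X@[OO/.O/.X/X./.X]: (1,0)[OO/XO/.X/X./.X]+1* (2,0)[OO/.O/XX/X./.X]+1 (3,1)[OO/.O/.X/XX/.X]+1 (4,0)[OO/.O/.X/X./XX]+1
p2 O@[OO/XO/.X/X./.X]: (2,0)[OO/XO/OX/X./.X]-1* (3,1)[OO/XO/.X/XO/.X]-1 (4,0)[OO/XO/.X/X./OX]-1
p3 X@[OO/XO/OX/X./.X]: (3,1)[OO/XO/OX/XX/.X]+1* (4,0)[OO/XO/OX/X./XX]+0
p4 O@[OO/XO/OX/XX/.X] terminal -1; root [OO/.O/.X/X./.X] d7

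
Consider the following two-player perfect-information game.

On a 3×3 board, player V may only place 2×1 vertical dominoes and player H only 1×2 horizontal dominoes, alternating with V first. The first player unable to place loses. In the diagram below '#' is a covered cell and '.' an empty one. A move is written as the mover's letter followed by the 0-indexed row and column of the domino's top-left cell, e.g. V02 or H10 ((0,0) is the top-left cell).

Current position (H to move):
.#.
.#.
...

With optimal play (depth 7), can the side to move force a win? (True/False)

p1 H@[.#./.#./...]: H20[.#./.#./##.]-1* H21[.#./.#./.##]-1
p2 V@[.#./.#./##.]: V00[##./##./##.]+1* V02[.##/.##/##.]+1 V12[.#./.##/###]+1
p3 H@[##./##./##.] terminal -1; root [.#./.#./...] d7

H winning at [.#./.#./...]: False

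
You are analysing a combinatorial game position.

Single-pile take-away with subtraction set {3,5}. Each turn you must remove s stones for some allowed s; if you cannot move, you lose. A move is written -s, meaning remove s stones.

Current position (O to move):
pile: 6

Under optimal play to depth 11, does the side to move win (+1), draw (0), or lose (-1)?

p1 O@[6]: -3[3]-1 -5[1]+1*
p2 X@[1] terminal -1; root [6] d11

value(6, O) = +1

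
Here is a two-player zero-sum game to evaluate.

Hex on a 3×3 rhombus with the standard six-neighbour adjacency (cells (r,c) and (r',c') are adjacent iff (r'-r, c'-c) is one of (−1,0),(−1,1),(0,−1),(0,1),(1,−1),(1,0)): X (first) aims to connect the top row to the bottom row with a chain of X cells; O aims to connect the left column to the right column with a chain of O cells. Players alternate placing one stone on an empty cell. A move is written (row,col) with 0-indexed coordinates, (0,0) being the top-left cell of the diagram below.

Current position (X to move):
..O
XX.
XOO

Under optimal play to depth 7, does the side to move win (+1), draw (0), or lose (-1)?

value(..O/XX./XOO, X) = +1

ply 1, X at ..O/XX./XOO | (0,0)=+1→X.O/XX./XOO*; (0,1)=+1→.XO/XX./XOO; (1,2)=+1→..O/XXX/XOO
ply 2: X.O/XX./XOO is terminal -1 (O); from ..O/XX./XOO depth 7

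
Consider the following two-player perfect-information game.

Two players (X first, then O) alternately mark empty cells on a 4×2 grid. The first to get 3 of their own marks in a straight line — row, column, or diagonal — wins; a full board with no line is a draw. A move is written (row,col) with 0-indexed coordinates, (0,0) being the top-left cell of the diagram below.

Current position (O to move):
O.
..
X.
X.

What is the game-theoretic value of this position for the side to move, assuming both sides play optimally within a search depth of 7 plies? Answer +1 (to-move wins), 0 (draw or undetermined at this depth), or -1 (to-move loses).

[O./../X./X.] O move#1: (0,1):-1/OO/../X./X., (1,0):+0/O./O./X./X.*, (1,1):-1/O./.O/X./X., (2,1):-1/O./../XO/X., (3,1):-1/O./../X./XO
[O./O./X./X.] X move#2: (0,1):+0/OX/O./X./X.*, (1,1):+0/O./OX/X./X., (2,1):+0/O./O./XX/X., (3,1):+0/O./O./X./XX
[OX/O./X./X.] O move#3: (1,1):+0/OX/OO/X./X.*, (2,1):+0/OX/O./XO/X., (3,1):+0/OX/O./X./XO
[OX/OO/X./X.] X move#4: (2,1):+0/OX/OO/XX/X.*, (3,1):+0/OX/OO/X./XX
[OX/OO/XX/X.] O move#5: (3,1):+0/OX/OO/XX/XO*
[OX/OO/XX/XO] end (terminal +0, X#6); searched O./../X./X. to 7

value(O./../X./X., O) = 0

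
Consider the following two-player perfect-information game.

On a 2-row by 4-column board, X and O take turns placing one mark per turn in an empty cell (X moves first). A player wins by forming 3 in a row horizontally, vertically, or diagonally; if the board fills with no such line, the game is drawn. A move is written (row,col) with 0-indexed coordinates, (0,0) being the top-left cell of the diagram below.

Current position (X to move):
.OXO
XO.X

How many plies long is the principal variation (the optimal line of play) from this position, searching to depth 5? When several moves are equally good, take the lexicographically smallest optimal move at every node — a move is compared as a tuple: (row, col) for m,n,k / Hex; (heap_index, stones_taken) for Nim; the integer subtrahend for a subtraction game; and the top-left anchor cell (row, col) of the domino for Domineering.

p1 X@[.OXO/XO.X]: (0,0)[XOXO/XO.X]+0* (1,2)[.OXO/XOXX]+0
p2 O@[XOXO/XO.X]: (1,2)[XOXO/XOOX]+0*
p3 X@[XOXO/XOOX] terminal +0; root [.OXO/XO.X] d5

PV length from [.OXO/XO.X]: 2 plies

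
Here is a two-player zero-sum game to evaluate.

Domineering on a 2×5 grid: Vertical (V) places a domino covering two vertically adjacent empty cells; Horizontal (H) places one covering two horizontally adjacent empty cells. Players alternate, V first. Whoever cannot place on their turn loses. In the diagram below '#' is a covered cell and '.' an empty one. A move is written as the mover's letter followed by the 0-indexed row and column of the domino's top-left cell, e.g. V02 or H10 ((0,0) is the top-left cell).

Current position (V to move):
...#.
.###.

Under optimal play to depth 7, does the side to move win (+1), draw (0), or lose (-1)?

p1 V@[...#./.###.]: V00[#..#./####.]+1* V04[...##/.####]-1
p2 H@[#..#./####.]: H01[####./####.]-1*
p3 V@[####./####.]: V04[#####/#####]+1*
p4 H@[#####/#####] terminal -1; root [...#./.###.] d7

value(...#./.###., V) = +1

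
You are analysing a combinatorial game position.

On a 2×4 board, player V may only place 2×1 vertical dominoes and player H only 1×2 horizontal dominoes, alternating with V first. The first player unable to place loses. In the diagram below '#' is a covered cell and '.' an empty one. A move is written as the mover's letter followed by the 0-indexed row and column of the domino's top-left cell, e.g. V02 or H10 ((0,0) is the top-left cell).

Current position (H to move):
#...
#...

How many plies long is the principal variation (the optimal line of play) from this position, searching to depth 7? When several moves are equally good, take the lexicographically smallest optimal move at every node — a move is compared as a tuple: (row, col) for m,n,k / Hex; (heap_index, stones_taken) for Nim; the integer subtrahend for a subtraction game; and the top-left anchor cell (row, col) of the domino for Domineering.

ply 1, H at #.../#... | H01=+1→###./#...*; H02=+1→#.##/#...; H11=+1→#.../###.; H12=+1→#.../#.##
ply 2, V at ###./#... | V03=-1→####/#..#*
ply 3, H at ####/#..# | H11=+1→####/####*
ply 4: ####/#### is terminal -1 (V); from #.../#... depth 7

PV length from [#.../#...]: 3 plies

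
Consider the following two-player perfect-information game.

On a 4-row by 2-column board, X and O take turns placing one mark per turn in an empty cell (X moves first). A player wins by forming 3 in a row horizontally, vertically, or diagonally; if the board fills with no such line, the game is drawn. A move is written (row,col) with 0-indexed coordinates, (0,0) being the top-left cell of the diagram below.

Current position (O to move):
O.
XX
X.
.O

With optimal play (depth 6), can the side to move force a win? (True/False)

O winning at [O./XX/X./.O]: False

ply 1, O at O./XX/X./.O | (0,1)=-1→OO/XX/X./.O; (2,1)=-1→O./XX/XO/.O; (3,0)=+0→O./XX/X./OO*
ply 2, X at O./XX/X./OO | (0,1)=+0→OX/XX/X./OO*; (2,1)=+0→O./XX/XX/OO
ply 3, O at OX/XX/X./OO | (2,1)=+0→OX/XX/XO/OO*
ply 4: OX/XX/XO/OO is terminal +0 (X); from O./XX/X./.O depth 6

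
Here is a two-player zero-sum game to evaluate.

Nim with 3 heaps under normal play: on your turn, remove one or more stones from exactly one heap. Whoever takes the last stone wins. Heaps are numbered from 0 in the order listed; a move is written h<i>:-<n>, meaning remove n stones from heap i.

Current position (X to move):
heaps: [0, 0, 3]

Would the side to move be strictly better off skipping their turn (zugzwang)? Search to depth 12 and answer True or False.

zugzwang((0,0,3), X) = False

[(0,0,3)] X move#1: h2:-1:-1/(0,0,2), h2:-2:-1/(0,0,1), h2:-3:+1/(0,0,0)*
[(0,0,0)] end (terminal -1, O#2); searched (0,0,3) to 12
pass branch (O moves first from the same position):
  | [(0,0,3)] O move#1: h2:-1:-1/(0,0,2), h2:-2:-1/(0,0,1), h2:-3:+1/(0,0,0)*
  | [(0,0,0)] end (terminal -1, X#2); searched (0,0,3) to 12
X moving scores +1; X passing scores -1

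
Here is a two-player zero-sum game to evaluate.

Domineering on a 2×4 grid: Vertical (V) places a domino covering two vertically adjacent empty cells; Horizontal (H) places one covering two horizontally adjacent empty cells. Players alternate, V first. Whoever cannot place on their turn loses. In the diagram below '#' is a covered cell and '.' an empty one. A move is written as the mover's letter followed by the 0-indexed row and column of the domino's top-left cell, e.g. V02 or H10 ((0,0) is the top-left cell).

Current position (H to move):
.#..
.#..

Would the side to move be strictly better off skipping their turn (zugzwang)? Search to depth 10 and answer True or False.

[.#../.#..] H move#1: H02:+1/.###/.#..*, H12:+1/.#../.###
[.###/.#..] V move#2: V00:-1/####/##..*
[####/##..] H move#3: H12:+1/####/####*
[####/####] end (terminal -1, V#4); searched .#../.#.. to 10
suppose H passes — search the same position with V to move:
pass> [.#../.#..] V move#1: V00:-1/##../##.., V02:+1/.##./.##.*, V03:+1/.#.#/.#.#
pass> [.##./.##.] end (terminal -1, H#2); searched .#../.#.. to 10
for H: play +1, pass -1

zugzwang(.#../.#.., H) = False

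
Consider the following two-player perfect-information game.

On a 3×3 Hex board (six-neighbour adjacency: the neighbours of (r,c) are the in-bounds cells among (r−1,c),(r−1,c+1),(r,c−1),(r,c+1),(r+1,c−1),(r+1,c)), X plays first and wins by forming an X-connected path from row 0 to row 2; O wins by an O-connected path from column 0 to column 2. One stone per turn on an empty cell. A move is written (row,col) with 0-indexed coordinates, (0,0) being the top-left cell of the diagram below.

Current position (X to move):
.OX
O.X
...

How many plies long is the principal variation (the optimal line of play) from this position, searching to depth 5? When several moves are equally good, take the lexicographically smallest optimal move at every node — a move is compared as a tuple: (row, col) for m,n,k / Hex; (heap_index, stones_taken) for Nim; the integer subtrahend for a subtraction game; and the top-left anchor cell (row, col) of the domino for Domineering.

ply 1, X at .OX/O.X/... | (0,0)=+1→XOX/O.X/...*; (1,1)=+1→.OX/OXX/...; (2,0)=+1→.OX/O.X/X..; (2,1)=+1→.OX/O.X/.X.; (2,2)=+1→.OX/O.X/..X
ply 2, O at XOX/O.X/... | (1,1)=-1→XOX/OOX/...*; (2,0)=-1→XOX/O.X/O..; (2,1)=-1→XOX/O.X/.O.; (2,2)=-1→XOX/O.X/..O
ply 3, X at XOX/OOX/... | (2,0)=+1→XOX/OOX/X..*; (2,1)=+1→XOX/OOX/.X.; (2,2)=+1→XOX/OOX/..X
ply 4, O at XOX/OOX/X.. | (2,1)=-1→XOX/OOX/XO.*; (2,2)=-1→XOX/OOX/X.O
ply 5, X at XOX/OOX/XO. | (2,2)=+1→XOX/OOX/XOX*
ply 6: XOX/OOX/XOX is terminal -1 (O); from .OX/O.X/... depth 5

PV length from [.OX/O.X/...]: 5 plies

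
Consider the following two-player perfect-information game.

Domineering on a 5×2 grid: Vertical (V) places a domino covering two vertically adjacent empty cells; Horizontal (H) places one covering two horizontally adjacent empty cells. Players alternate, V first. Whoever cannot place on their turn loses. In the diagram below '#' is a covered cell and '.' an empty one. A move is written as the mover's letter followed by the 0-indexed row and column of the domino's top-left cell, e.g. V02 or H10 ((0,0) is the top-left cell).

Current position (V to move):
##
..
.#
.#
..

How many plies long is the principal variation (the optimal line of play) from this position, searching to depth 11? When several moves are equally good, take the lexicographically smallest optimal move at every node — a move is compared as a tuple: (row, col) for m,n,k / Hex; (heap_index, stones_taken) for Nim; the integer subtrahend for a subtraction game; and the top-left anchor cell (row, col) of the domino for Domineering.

ply 1, V at ##/../.#/.#/.. | V10=-1→##/#./##/.#/..*; V20=-1→##/../##/##/..; V30=-1→##/../.#/##/#.
ply 2, H at ##/#./##/.#/.. | H40=+1→##/#./##/.#/##*
ply 3: ##/#./##/.#/## is terminal -1 (V); from ##/../.#/.#/.. depth 11

PV length from [##/../.#/.#/..]: 2 plies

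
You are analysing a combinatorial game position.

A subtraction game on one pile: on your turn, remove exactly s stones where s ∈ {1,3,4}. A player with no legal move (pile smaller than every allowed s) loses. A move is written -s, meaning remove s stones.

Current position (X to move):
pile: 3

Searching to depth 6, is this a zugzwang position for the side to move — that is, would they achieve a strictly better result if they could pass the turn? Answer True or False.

[3] X move#1: -1:+1/2*, -3:+1/0
[2] O move#2: -1:-1/1*
[1] X move#3: -1:+1/0*
[0] end (terminal -1, O#4); searched 3 to 6
pass branch (O moves first from the same position):
  | [3] O move#1: -1:+1/2*, -3:+1/0
  | [2] X move#2: -1:-1/1*
  | [1] O move#3: -1:+1/0*
  | [0] end (terminal -1, X#4); searched 3 to 6
X moving scores +1; X passing scores -1

zugzwang(3, X) = False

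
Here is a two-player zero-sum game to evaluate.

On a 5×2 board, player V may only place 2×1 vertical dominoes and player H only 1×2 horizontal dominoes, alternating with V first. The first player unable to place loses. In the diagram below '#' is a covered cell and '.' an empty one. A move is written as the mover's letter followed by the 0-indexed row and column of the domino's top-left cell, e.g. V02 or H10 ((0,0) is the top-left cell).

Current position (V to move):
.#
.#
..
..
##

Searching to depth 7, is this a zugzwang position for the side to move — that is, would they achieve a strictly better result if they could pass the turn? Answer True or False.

p1 V@[.#/.#/../../##]: V00[##/##/../../##]-1 V10[.#/##/#./../##]-1 V20[.#/.#/#./#./##]+1* V21[.#/.#/.#/.#/##]+1
p2 H@[.#/.#/#./#./##] terminal -1; root [.#/.#/../../##] d7
if V skipped the turn, H would face:
~ p1 H@[.#/.#/../../##]: H20[.#/.#/##/../##]+1* H30[.#/.#/../##/##]-1
~ p2 V@[.#/.#/##/../##]: V00[##/##/##/../##]-1*
~ p3 H@[##/##/##/../##]: H30[##/##/##/##/##]+1*
~ p4 V@[##/##/##/##/##] terminal -1; root [.#/.#/../../##] d7
compare (V): move=+1 vs pass=-1

zugzwang(.#/.#/../../##, V) = False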